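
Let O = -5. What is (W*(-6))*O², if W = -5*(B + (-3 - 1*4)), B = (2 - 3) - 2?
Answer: -7500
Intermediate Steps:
B = -3 (B = -1 - 2 = -3)
W = 50 (W = -5*(-3 + (-3 - 1*4)) = -5*(-3 + (-3 - 4)) = -5*(-3 - 7) = -5*(-10) = 50)
(W*(-6))*O² = (50*(-6))*(-5)² = -300*25 = -7500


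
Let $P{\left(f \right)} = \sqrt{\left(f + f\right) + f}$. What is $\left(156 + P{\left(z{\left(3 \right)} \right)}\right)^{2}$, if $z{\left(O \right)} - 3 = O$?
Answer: $24354 + 936 \sqrt{2} \approx 25678.0$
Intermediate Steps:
$z{\left(O \right)} = 3 + O$
$P{\left(f \right)} = \sqrt{3} \sqrt{f}$ ($P{\left(f \right)} = \sqrt{2 f + f} = \sqrt{3 f} = \sqrt{3} \sqrt{f}$)
$\left(156 + P{\left(z{\left(3 \right)} \right)}\right)^{2} = \left(156 + \sqrt{3} \sqrt{3 + 3}\right)^{2} = \left(156 + \sqrt{3} \sqrt{6}\right)^{2} = \left(156 + 3 \sqrt{2}\right)^{2}$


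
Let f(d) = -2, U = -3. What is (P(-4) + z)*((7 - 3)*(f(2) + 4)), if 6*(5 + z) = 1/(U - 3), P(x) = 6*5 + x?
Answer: 1510/9 ≈ 167.78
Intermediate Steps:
P(x) = 30 + x
z = -181/36 (z = -5 + 1/(6*(-3 - 3)) = -5 + (1/6)/(-6) = -5 + (1/6)*(-1/6) = -5 - 1/36 = -181/36 ≈ -5.0278)
(P(-4) + z)*((7 - 3)*(f(2) + 4)) = ((30 - 4) - 181/36)*((7 - 3)*(-2 + 4)) = (26 - 181/36)*(4*2) = (755/36)*8 = 1510/9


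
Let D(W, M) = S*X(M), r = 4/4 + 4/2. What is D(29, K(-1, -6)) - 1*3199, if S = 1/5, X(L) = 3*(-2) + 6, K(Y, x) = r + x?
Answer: -3199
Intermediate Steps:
r = 3 (r = 4*(1/4) + 4*(1/2) = 1 + 2 = 3)
K(Y, x) = 3 + x
X(L) = 0 (X(L) = -6 + 6 = 0)
S = 1/5 ≈ 0.20000
D(W, M) = 0 (D(W, M) = (1/5)*0 = 0)
D(29, K(-1, -6)) - 1*3199 = 0 - 1*3199 = 0 - 3199 = -3199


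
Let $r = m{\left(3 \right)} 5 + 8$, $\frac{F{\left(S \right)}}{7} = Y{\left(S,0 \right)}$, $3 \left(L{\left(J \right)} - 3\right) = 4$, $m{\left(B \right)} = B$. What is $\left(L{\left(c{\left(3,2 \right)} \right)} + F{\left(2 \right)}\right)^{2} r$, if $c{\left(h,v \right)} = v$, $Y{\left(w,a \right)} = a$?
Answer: $\frac{3887}{9} \approx 431.89$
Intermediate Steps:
$L{\left(J \right)} = \frac{13}{3}$ ($L{\left(J \right)} = 3 + \frac{1}{3} \cdot 4 = 3 + \frac{4}{3} = \frac{13}{3}$)
$F{\left(S \right)} = 0$ ($F{\left(S \right)} = 7 \cdot 0 = 0$)
$r = 23$ ($r = 3 \cdot 5 + 8 = 15 + 8 = 23$)
$\left(L{\left(c{\left(3,2 \right)} \right)} + F{\left(2 \right)}\right)^{2} r = \left(\frac{13}{3} + 0\right)^{2} \cdot 23 = \left(\frac{13}{3}\right)^{2} \cdot 23 = \frac{169}{9} \cdot 23 = \frac{3887}{9}$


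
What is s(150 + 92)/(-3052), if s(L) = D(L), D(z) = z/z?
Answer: -1/3052 ≈ -0.00032765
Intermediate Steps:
D(z) = 1
s(L) = 1
s(150 + 92)/(-3052) = 1/(-3052) = 1*(-1/3052) = -1/3052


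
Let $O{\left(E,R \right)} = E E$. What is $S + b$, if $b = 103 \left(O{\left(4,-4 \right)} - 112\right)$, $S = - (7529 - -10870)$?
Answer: $-28287$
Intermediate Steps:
$O{\left(E,R \right)} = E^{2}$
$S = -18399$ ($S = - (7529 + 10870) = \left(-1\right) 18399 = -18399$)
$b = -9888$ ($b = 103 \left(4^{2} - 112\right) = 103 \left(16 - 112\right) = 103 \left(-96\right) = -9888$)
$S + b = -18399 - 9888 = -28287$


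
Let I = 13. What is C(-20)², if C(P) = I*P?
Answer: 67600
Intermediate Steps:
C(P) = 13*P
C(-20)² = (13*(-20))² = (-260)² = 67600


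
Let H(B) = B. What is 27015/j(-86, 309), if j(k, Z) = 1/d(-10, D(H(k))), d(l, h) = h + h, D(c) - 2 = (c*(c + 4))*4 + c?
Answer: 1519539720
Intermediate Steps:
D(c) = 2 + c + 4*c*(4 + c) (D(c) = 2 + ((c*(c + 4))*4 + c) = 2 + ((c*(4 + c))*4 + c) = 2 + (4*c*(4 + c) + c) = 2 + (c + 4*c*(4 + c)) = 2 + c + 4*c*(4 + c))
d(l, h) = 2*h
j(k, Z) = 1/(4 + 8*k² + 34*k) (j(k, Z) = 1/(2*(2 + 4*k² + 17*k)) = 1/(4 + 8*k² + 34*k))
27015/j(-86, 309) = 27015/((1/(2*(2 + 4*(-86)² + 17*(-86))))) = 27015/((1/(2*(2 + 4*7396 - 1462)))) = 27015/((1/(2*(2 + 29584 - 1462)))) = 27015/(((½)/28124)) = 27015/(((½)*(1/28124))) = 27015/(1/56248) = 27015*56248 = 1519539720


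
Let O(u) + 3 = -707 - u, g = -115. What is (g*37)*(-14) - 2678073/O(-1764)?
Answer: 60108707/1054 ≈ 57029.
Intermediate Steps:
O(u) = -710 - u (O(u) = -3 + (-707 - u) = -710 - u)
(g*37)*(-14) - 2678073/O(-1764) = -115*37*(-14) - 2678073/(-710 - 1*(-1764)) = -4255*(-14) - 2678073/(-710 + 1764) = 59570 - 2678073/1054 = 60108707/1054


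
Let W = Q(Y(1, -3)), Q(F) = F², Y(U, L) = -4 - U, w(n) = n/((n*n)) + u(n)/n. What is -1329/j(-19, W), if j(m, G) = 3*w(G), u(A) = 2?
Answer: -11075/3 ≈ -3691.7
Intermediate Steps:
w(n) = 3/n (w(n) = n/((n*n)) + 2/n = n/(n²) + 2/n = n/n² + 2/n = 1/n + 2/n = 3/n)
W = 25 (W = (-4 - 1*1)² = (-4 - 1)² = (-5)² = 25)
j(m, G) = 9/G (j(m, G) = 3*(3/G) = 9/G)
-1329/j(-19, W) = -1329/(9/25) = -1329/(9*(1/25)) = -1329/9/25 = -1329*25/9 = -11075/3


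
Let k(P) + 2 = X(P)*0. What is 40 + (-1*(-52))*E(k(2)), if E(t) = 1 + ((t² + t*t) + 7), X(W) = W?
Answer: 872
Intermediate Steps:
k(P) = -2 (k(P) = -2 + P*0 = -2 + 0 = -2)
E(t) = 8 + 2*t² (E(t) = 1 + ((t² + t²) + 7) = 1 + (2*t² + 7) = 1 + (7 + 2*t²) = 8 + 2*t²)
40 + (-1*(-52))*E(k(2)) = 40 + (-1*(-52))*(8 + 2*(-2)²) = 40 + 52*(8 + 2*4) = 40 + 52*(8 + 8) = 40 + 52*16 = 40 + 832 = 872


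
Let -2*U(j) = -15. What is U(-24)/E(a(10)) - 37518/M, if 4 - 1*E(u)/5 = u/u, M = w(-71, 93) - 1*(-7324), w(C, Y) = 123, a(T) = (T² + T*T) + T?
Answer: -67589/14894 ≈ -4.5380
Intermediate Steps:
a(T) = T + 2*T² (a(T) = (T² + T²) + T = 2*T² + T = T + 2*T²)
U(j) = 15/2 (U(j) = -½*(-15) = 15/2)
M = 7447 (M = 123 - 1*(-7324) = 123 + 7324 = 7447)
E(u) = 15 (E(u) = 20 - 5*u/u = 20 - 5*1 = 20 - 5 = 15)
U(-24)/E(a(10)) - 37518/M = (15/2)/15 - 37518/7447 = (15/2)*(1/15) - 37518*1/7447 = ½ - 37518/7447 = -67589/14894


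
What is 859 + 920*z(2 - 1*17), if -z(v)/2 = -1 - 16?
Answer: 32139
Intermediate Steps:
z(v) = 34 (z(v) = -2*(-1 - 16) = -2*(-17) = 34)
859 + 920*z(2 - 1*17) = 859 + 920*34 = 859 + 31280 = 32139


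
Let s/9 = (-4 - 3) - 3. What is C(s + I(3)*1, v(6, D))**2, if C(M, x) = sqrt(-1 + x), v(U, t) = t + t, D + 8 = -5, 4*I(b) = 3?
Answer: -27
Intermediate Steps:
I(b) = 3/4 (I(b) = (1/4)*3 = 3/4)
s = -90 (s = 9*((-4 - 3) - 3) = 9*(-7 - 3) = 9*(-10) = -90)
D = -13 (D = -8 - 5 = -13)
v(U, t) = 2*t
C(s + I(3)*1, v(6, D))**2 = (sqrt(-1 + 2*(-13)))**2 = (sqrt(-1 - 26))**2 = (sqrt(-27))**2 = (3*I*sqrt(3))**2 = -27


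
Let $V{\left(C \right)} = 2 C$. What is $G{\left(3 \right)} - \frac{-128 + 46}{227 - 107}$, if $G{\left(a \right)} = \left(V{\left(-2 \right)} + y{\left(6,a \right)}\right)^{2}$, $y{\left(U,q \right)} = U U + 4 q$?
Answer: $\frac{116201}{60} \approx 1936.7$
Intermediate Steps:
$y{\left(U,q \right)} = U^{2} + 4 q$
$G{\left(a \right)} = \left(32 + 4 a\right)^{2}$ ($G{\left(a \right)} = \left(2 \left(-2\right) + \left(6^{2} + 4 a\right)\right)^{2} = \left(-4 + \left(36 + 4 a\right)\right)^{2} = \left(32 + 4 a\right)^{2}$)
$G{\left(3 \right)} - \frac{-128 + 46}{227 - 107} = 16 \left(8 + 3\right)^{2} - \frac{-128 + 46}{227 - 107} = 16 \cdot 11^{2} - - \frac{82}{120} = 16 \cdot 121 - \left(-82\right) \frac{1}{120} = 1936 - - \frac{41}{60} = 1936 + \frac{41}{60} = \frac{116201}{60}$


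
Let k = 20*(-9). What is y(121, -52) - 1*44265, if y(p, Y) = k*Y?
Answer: -34905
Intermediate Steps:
k = -180
y(p, Y) = -180*Y
y(121, -52) - 1*44265 = -180*(-52) - 1*44265 = 9360 - 44265 = -34905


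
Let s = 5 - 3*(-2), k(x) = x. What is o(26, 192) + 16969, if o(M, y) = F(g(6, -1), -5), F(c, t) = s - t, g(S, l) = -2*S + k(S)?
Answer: 16985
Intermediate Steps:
s = 11 (s = 5 + 6 = 11)
g(S, l) = -S (g(S, l) = -2*S + S = -S)
F(c, t) = 11 - t
o(M, y) = 16 (o(M, y) = 11 - 1*(-5) = 11 + 5 = 16)
o(26, 192) + 16969 = 16 + 16969 = 16985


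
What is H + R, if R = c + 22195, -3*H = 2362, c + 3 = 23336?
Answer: 134222/3 ≈ 44741.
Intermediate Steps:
c = 23333 (c = -3 + 23336 = 23333)
H = -2362/3 (H = -⅓*2362 = -2362/3 ≈ -787.33)
R = 45528 (R = 23333 + 22195 = 45528)
H + R = -2362/3 + 45528 = 134222/3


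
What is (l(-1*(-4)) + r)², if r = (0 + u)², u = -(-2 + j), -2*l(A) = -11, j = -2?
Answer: 1849/4 ≈ 462.25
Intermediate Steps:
l(A) = 11/2 (l(A) = -½*(-11) = 11/2)
u = 4 (u = -(-2 - 2) = -1*(-4) = 4)
r = 16 (r = (0 + 4)² = 4² = 16)
(l(-1*(-4)) + r)² = (11/2 + 16)² = (43/2)² = 1849/4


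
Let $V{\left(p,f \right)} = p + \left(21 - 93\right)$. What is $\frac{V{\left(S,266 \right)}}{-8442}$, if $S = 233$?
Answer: $- \frac{23}{1206} \approx -0.019071$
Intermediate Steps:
$V{\left(p,f \right)} = -72 + p$ ($V{\left(p,f \right)} = p + \left(21 - 93\right) = p - 72 = -72 + p$)
$\frac{V{\left(S,266 \right)}}{-8442} = \frac{-72 + 233}{-8442} = 161 \left(- \frac{1}{8442}\right) = - \frac{23}{1206}$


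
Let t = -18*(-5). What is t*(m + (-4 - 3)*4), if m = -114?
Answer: -12780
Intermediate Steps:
t = 90
t*(m + (-4 - 3)*4) = 90*(-114 + (-4 - 3)*4) = 90*(-114 - 7*4) = 90*(-114 - 28) = 90*(-142) = -12780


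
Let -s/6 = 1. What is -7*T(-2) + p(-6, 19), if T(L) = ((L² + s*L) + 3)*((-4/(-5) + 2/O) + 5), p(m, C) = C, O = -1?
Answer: -2432/5 ≈ -486.40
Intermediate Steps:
s = -6 (s = -6*1 = -6)
T(L) = 57/5 - 114*L/5 + 19*L²/5 (T(L) = ((L² - 6*L) + 3)*((-4/(-5) + 2/(-1)) + 5) = (3 + L² - 6*L)*((-4*(-⅕) + 2*(-1)) + 5) = (3 + L² - 6*L)*((⅘ - 2) + 5) = (3 + L² - 6*L)*(-6/5 + 5) = (3 + L² - 6*L)*(19/5) = 57/5 - 114*L/5 + 19*L²/5)
-7*T(-2) + p(-6, 19) = -7*(57/5 - 114/5*(-2) + (19/5)*(-2)²) + 19 = -7*(57/5 + 228/5 + (19/5)*4) + 19 = -7*(57/5 + 228/5 + 76/5) + 19 = -7*361/5 + 19 = -2527/5 + 19 = -2432/5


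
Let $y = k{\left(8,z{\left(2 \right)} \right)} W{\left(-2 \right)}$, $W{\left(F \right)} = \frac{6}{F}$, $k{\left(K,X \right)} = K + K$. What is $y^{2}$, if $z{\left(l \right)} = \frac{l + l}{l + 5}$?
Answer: $2304$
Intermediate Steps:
$z{\left(l \right)} = \frac{2 l}{5 + l}$
$k{\left(K,X \right)} = 2 K$
$y = -48$ ($y = 2 \cdot 8 \frac{6}{-2} = 16 \cdot 6 \left(- \frac{1}{2}\right) = 16 \left(-3\right) = -48$)
$y^{2} = \left(-48\right)^{2} = 2304$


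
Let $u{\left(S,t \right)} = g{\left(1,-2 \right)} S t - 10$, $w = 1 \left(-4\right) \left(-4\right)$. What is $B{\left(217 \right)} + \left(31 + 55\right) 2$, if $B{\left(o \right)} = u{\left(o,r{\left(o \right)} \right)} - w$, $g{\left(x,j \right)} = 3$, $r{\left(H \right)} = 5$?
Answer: $3401$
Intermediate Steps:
$w = 16$ ($w = \left(-4\right) \left(-4\right) = 16$)
$u{\left(S,t \right)} = -10 + 3 S t$ ($u{\left(S,t \right)} = 3 S t - 10 = -10 + 3 S t$)
$B{\left(o \right)} = -26 + 15 o$ ($B{\left(o \right)} = \left(-10 + 3 o 5\right) - 16 = \left(-10 + 15 o\right) - 16 = -26 + 15 o$)
$B{\left(217 \right)} + \left(31 + 55\right) 2 = \left(-26 + 15 \cdot 217\right) + \left(31 + 55\right) 2 = \left(-26 + 3255\right) + 86 \cdot 2 = 3229 + 172 = 3401$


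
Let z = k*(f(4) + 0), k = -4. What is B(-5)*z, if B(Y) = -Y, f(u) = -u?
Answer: 80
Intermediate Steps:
z = 16 (z = -4*(-1*4 + 0) = -4*(-4 + 0) = -4*(-4) = 16)
B(-5)*z = -1*(-5)*16 = 5*16 = 80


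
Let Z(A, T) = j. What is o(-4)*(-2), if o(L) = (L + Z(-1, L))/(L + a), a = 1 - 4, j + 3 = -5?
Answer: -24/7 ≈ -3.4286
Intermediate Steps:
j = -8 (j = -3 - 5 = -8)
Z(A, T) = -8
a = -3
o(L) = (-8 + L)/(-3 + L) (o(L) = (L - 8)/(L - 3) = (-8 + L)/(-3 + L))
o(-4)*(-2) = ((-8 - 4)/(-3 - 4))*(-2) = (-12/(-7))*(-2) = -⅐*(-12)*(-2) = (12/7)*(-2) = -24/7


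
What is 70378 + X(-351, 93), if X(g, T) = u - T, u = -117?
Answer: 70168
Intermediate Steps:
X(g, T) = -117 - T
70378 + X(-351, 93) = 70378 + (-117 - 1*93) = 70378 + (-117 - 93) = 70378 - 210 = 70168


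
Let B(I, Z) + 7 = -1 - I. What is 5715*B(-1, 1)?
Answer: -40005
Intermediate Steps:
B(I, Z) = -8 - I (B(I, Z) = -7 + (-1 - I) = -8 - I)
5715*B(-1, 1) = 5715*(-8 - 1*(-1)) = 5715*(-8 + 1) = 5715*(-7) = -40005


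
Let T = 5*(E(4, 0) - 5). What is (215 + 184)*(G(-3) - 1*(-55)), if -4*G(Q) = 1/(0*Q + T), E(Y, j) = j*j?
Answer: 2194899/100 ≈ 21949.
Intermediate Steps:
E(Y, j) = j²
T = -25 (T = 5*(0² - 5) = 5*(0 - 5) = 5*(-5) = -25)
G(Q) = 1/100 (G(Q) = -1/(4*(0*Q - 25)) = -1/(4*(0 - 25)) = -¼/(-25) = -¼*(-1/25) = 1/100)
(215 + 184)*(G(-3) - 1*(-55)) = (215 + 184)*(1/100 - 1*(-55)) = 399*(1/100 + 55) = 399*(5501/100) = 2194899/100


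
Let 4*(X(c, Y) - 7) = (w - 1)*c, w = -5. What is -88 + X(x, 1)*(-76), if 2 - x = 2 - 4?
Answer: -164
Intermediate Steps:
x = 4 (x = 2 - (2 - 4) = 2 - 1*(-2) = 2 + 2 = 4)
X(c, Y) = 7 - 3*c/2 (X(c, Y) = 7 + ((-5 - 1)*c)/4 = 7 + (-6*c)/4 = 7 - 3*c/2)
-88 + X(x, 1)*(-76) = -88 + (7 - 3/2*4)*(-76) = -88 + (7 - 6)*(-76) = -88 + 1*(-76) = -88 - 76 = -164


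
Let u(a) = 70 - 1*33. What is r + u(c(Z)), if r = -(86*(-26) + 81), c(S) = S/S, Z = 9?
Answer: 2192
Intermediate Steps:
c(S) = 1
r = 2155 (r = -(-2236 + 81) = -1*(-2155) = 2155)
u(a) = 37 (u(a) = 70 - 33 = 37)
r + u(c(Z)) = 2155 + 37 = 2192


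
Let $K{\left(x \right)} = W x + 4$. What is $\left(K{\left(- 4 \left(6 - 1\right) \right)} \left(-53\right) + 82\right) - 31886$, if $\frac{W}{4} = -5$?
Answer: $-53216$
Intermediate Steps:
$W = -20$ ($W = 4 \left(-5\right) = -20$)
$K{\left(x \right)} = 4 - 20 x$ ($K{\left(x \right)} = - 20 x + 4 = 4 - 20 x$)
$\left(K{\left(- 4 \left(6 - 1\right) \right)} \left(-53\right) + 82\right) - 31886 = \left(\left(4 - 20 \left(- 4 \left(6 - 1\right)\right)\right) \left(-53\right) + 82\right) - 31886 = \left(\left(4 - 20 \left(\left(-4\right) 5\right)\right) \left(-53\right) + 82\right) - 31886 = \left(\left(4 - -400\right) \left(-53\right) + 82\right) - 31886 = \left(\left(4 + 400\right) \left(-53\right) + 82\right) - 31886 = \left(404 \left(-53\right) + 82\right) - 31886 = \left(-21412 + 82\right) - 31886 = -21330 - 31886 = -53216$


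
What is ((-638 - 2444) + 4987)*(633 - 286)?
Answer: 661035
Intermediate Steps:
((-638 - 2444) + 4987)*(633 - 286) = (-3082 + 4987)*347 = 1905*347 = 661035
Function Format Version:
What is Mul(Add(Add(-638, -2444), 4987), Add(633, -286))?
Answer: 661035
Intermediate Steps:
Mul(Add(Add(-638, -2444), 4987), Add(633, -286)) = Mul(Add(-3082, 4987), 347) = Mul(1905, 347) = 661035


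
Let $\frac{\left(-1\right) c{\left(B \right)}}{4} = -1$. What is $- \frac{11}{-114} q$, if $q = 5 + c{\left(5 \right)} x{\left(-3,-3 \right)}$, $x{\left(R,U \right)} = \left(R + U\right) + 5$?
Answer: $\frac{11}{114} \approx 0.096491$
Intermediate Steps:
$c{\left(B \right)} = 4$ ($c{\left(B \right)} = \left(-4\right) \left(-1\right) = 4$)
$x{\left(R,U \right)} = 5 + R + U$
$q = 1$ ($q = 5 + 4 \left(5 - 3 - 3\right) = 5 + 4 \left(-1\right) = 5 - 4 = 1$)
$- \frac{11}{-114} q = - \frac{11}{-114} \cdot 1 = \left(-11\right) \left(- \frac{1}{114}\right) 1 = \frac{11}{114} \cdot 1 = \frac{11}{114}$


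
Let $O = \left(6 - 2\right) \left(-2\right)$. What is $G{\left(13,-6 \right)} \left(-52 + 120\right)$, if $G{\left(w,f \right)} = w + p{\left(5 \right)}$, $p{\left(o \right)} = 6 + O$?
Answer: $748$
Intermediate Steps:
$O = -8$ ($O = 4 \left(-2\right) = -8$)
$p{\left(o \right)} = -2$ ($p{\left(o \right)} = 6 - 8 = -2$)
$G{\left(w,f \right)} = -2 + w$ ($G{\left(w,f \right)} = w - 2 = -2 + w$)
$G{\left(13,-6 \right)} \left(-52 + 120\right) = \left(-2 + 13\right) \left(-52 + 120\right) = 11 \cdot 68 = 748$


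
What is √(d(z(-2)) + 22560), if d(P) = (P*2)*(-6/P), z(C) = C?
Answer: 2*√5637 ≈ 150.16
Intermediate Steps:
d(P) = -12 (d(P) = (2*P)*(-6/P) = -12)
√(d(z(-2)) + 22560) = √(-12 + 22560) = √22548 = 2*√5637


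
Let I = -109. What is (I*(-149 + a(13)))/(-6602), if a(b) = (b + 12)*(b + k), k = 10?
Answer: 23217/3301 ≈ 7.0333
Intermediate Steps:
a(b) = (10 + b)*(12 + b) (a(b) = (b + 12)*(b + 10) = (12 + b)*(10 + b) = (10 + b)*(12 + b))
(I*(-149 + a(13)))/(-6602) = -109*(-149 + (120 + 13² + 22*13))/(-6602) = -109*(-149 + (120 + 169 + 286))*(-1/6602) = -109*(-149 + 575)*(-1/6602) = -109*426*(-1/6602) = -46434*(-1/6602) = 23217/3301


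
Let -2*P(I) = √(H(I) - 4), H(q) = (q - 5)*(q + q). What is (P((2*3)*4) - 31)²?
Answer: (31 + √227)² ≈ 2122.1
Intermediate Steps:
H(q) = 2*q*(-5 + q) (H(q) = (-5 + q)*(2*q) = 2*q*(-5 + q))
P(I) = -√(-4 + 2*I*(-5 + I))/2 (P(I) = -√(2*I*(-5 + I) - 4)/2 = -√(-4 + 2*I*(-5 + I))/2)
(P((2*3)*4) - 31)² = (-√2*√(-2 + ((2*3)*4)*(-5 + (2*3)*4))/2 - 31)² = (-√2*√(-2 + (6*4)*(-5 + 6*4))/2 - 31)² = (-√2*√(-2 + 24*(-5 + 24))/2 - 31)² = (-√2*√(-2 + 24*19)/2 - 31)² = (-√2*√(-2 + 456)/2 - 31)² = (-√2*√454/2 - 31)² = (-√227 - 31)² = (-31 - √227)²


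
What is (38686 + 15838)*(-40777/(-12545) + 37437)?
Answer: 25609265349608/12545 ≈ 2.0414e+9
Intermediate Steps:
(38686 + 15838)*(-40777/(-12545) + 37437) = 54524*(-40777*(-1/12545) + 37437) = 54524*(40777/12545 + 37437) = 54524*(469687942/12545) = 25609265349608/12545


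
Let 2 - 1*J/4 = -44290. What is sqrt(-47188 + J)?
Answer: 2*sqrt(32495) ≈ 360.53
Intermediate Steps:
J = 177168 (J = 8 - 4*(-44290) = 8 + 177160 = 177168)
sqrt(-47188 + J) = sqrt(-47188 + 177168) = sqrt(129980) = 2*sqrt(32495)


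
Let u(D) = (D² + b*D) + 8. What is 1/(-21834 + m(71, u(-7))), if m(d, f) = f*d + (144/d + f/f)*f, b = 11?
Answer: -71/1655334 ≈ -4.2892e-5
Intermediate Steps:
u(D) = 8 + D² + 11*D (u(D) = (D² + 11*D) + 8 = 8 + D² + 11*D)
m(d, f) = d*f + f*(1 + 144/d) (m(d, f) = d*f + (144/d + 1)*f = d*f + (1 + 144/d)*f = d*f + f*(1 + 144/d))
1/(-21834 + m(71, u(-7))) = 1/(-21834 + (8 + (-7)² + 11*(-7))*(144 + 71*(1 + 71))/71) = 1/(-21834 + (8 + 49 - 77)*(1/71)*(144 + 71*72)) = 1/(-21834 - 20*1/71*(144 + 5112)) = 1/(-21834 - 20*1/71*5256) = 1/(-21834 - 105120/71) = 1/(-1655334/71) = -71/1655334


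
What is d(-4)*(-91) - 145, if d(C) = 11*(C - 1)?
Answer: 4860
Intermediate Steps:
d(C) = -11 + 11*C (d(C) = 11*(-1 + C) = -11 + 11*C)
d(-4)*(-91) - 145 = (-11 + 11*(-4))*(-91) - 145 = (-11 - 44)*(-91) - 145 = -55*(-91) - 145 = 5005 - 145 = 4860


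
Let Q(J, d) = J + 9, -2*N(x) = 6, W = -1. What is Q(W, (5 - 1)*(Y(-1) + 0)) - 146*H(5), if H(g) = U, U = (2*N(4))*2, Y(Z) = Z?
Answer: 1760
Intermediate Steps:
N(x) = -3 (N(x) = -1/2*6 = -3)
U = -12 (U = (2*(-3))*2 = -6*2 = -12)
Q(J, d) = 9 + J
H(g) = -12
Q(W, (5 - 1)*(Y(-1) + 0)) - 146*H(5) = (9 - 1) - 146*(-12) = 8 + 1752 = 1760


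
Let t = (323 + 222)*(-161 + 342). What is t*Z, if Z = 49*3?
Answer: 14500815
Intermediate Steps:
t = 98645 (t = 545*181 = 98645)
Z = 147
t*Z = 98645*147 = 14500815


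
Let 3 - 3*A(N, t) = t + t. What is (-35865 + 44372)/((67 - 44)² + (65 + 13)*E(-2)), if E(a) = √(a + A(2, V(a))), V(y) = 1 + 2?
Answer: 4500203/298093 - 663546*I*√3/298093 ≈ 15.097 - 3.8555*I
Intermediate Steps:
V(y) = 3
A(N, t) = 1 - 2*t/3 (A(N, t) = 1 - (t + t)/3 = 1 - 2*t/3)
E(a) = √(-1 + a) (E(a) = √(a + (1 - ⅔*3)) = √(a + (1 - 2)) = √(a - 1) = √(-1 + a))
(-35865 + 44372)/((67 - 44)² + (65 + 13)*E(-2)) = (-35865 + 44372)/((67 - 44)² + (65 + 13)*√(-1 - 2)) = 8507/(23² + 78*√(-3)) = 8507/(529 + 78*(I*√3)) = 8507/(529 + 78*I*√3)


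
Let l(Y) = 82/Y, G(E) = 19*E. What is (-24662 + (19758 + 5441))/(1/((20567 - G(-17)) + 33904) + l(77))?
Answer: 2265677106/4493185 ≈ 504.25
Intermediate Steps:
(-24662 + (19758 + 5441))/(1/((20567 - G(-17)) + 33904) + l(77)) = (-24662 + (19758 + 5441))/(1/((20567 - 19*(-17)) + 33904) + 82/77) = (-24662 + 25199)/(1/((20567 - 1*(-323)) + 33904) + 82*(1/77)) = 537/(1/((20567 + 323) + 33904) + 82/77) = 537/(1/(20890 + 33904) + 82/77) = 537/(1/54794 + 82/77) = 537/(4493185/4219138) = 537*(4219138/4493185) = 2265677106/4493185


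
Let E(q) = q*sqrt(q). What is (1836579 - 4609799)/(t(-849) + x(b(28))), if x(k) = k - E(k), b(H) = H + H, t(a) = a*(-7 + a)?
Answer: -31493379625/8253719756 - 4853135*sqrt(14)/8253719756 ≈ -3.8179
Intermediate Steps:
E(q) = q**(3/2)
b(H) = 2*H
x(k) = k - k**(3/2)
(1836579 - 4609799)/(t(-849) + x(b(28))) = (1836579 - 4609799)/(-849*(-7 - 849) + (2*28 - (2*28)**(3/2))) = -2773220/(-849*(-856) + (56 - 56**(3/2))) = -2773220/(726744 + (56 - 112*sqrt(14))) = -2773220/(726800 - 112*sqrt(14))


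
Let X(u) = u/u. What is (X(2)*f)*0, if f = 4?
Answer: 0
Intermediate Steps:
X(u) = 1
(X(2)*f)*0 = (1*4)*0 = 4*0 = 0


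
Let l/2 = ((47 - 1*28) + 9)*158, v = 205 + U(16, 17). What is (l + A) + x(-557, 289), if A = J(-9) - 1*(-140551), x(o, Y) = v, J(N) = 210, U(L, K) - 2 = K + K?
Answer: 149850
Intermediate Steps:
U(L, K) = 2 + 2*K (U(L, K) = 2 + (K + K) = 2 + 2*K)
v = 241 (v = 205 + (2 + 2*17) = 205 + (2 + 34) = 205 + 36 = 241)
x(o, Y) = 241
l = 8848 (l = 2*(((47 - 1*28) + 9)*158) = 2*(((47 - 28) + 9)*158) = 2*((19 + 9)*158) = 2*(28*158) = 2*4424 = 8848)
A = 140761 (A = 210 - 1*(-140551) = 210 + 140551 = 140761)
(l + A) + x(-557, 289) = (8848 + 140761) + 241 = 149609 + 241 = 149850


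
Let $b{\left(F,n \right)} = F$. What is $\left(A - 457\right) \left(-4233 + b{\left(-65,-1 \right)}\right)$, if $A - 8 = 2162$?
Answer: $-7362474$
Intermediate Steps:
$A = 2170$ ($A = 8 + 2162 = 2170$)
$\left(A - 457\right) \left(-4233 + b{\left(-65,-1 \right)}\right) = \left(2170 - 457\right) \left(-4233 - 65\right) = 1713 \left(-4298\right) = -7362474$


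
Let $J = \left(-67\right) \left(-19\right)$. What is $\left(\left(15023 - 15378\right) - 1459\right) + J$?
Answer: $-541$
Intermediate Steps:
$J = 1273$
$\left(\left(15023 - 15378\right) - 1459\right) + J = \left(\left(15023 - 15378\right) - 1459\right) + 1273 = \left(-355 - 1459\right) + 1273 = -1814 + 1273 = -541$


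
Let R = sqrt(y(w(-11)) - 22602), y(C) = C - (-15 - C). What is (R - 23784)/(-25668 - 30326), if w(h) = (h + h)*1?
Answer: 11892/27997 - I*sqrt(22631)/55994 ≈ 0.42476 - 0.0026866*I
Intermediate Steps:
w(h) = 2*h (w(h) = (2*h)*1 = 2*h)
y(C) = 15 + 2*C (y(C) = C + (15 + C) = 15 + 2*C)
R = I*sqrt(22631) (R = sqrt((15 + 2*(2*(-11))) - 22602) = sqrt((15 + 2*(-22)) - 22602) = sqrt((15 - 44) - 22602) = sqrt(-29 - 22602) = sqrt(-22631) = I*sqrt(22631) ≈ 150.44*I)
(R - 23784)/(-25668 - 30326) = (I*sqrt(22631) - 23784)/(-25668 - 30326) = (-23784 + I*sqrt(22631))/(-55994) = (-23784 + I*sqrt(22631))*(-1/55994) = 11892/27997 - I*sqrt(22631)/55994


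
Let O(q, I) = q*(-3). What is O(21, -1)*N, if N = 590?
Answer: -37170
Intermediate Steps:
O(q, I) = -3*q
O(21, -1)*N = -3*21*590 = -63*590 = -37170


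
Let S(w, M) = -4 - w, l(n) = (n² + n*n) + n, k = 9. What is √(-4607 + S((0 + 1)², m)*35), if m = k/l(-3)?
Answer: I*√4782 ≈ 69.152*I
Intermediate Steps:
l(n) = n + 2*n² (l(n) = (n² + n²) + n = 2*n² + n = n + 2*n²)
m = ⅗ (m = 9/((-3*(1 + 2*(-3)))) = 9/((-3*(1 - 6))) = 9/((-3*(-5))) = 9/15 = 9*(1/15) = ⅗ ≈ 0.60000)
√(-4607 + S((0 + 1)², m)*35) = √(-4607 + (-4 - (0 + 1)²)*35) = √(-4607 + (-4 - 1*1²)*35) = √(-4607 + (-4 - 1*1)*35) = √(-4607 + (-4 - 1)*35) = √(-4607 - 5*35) = √(-4607 - 175) = √(-4782) = I*√4782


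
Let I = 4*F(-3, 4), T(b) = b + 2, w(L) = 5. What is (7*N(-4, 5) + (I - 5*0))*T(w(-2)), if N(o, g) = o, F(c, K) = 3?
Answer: -112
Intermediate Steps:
T(b) = 2 + b
I = 12 (I = 4*3 = 12)
(7*N(-4, 5) + (I - 5*0))*T(w(-2)) = (7*(-4) + (12 - 5*0))*(2 + 5) = (-28 + (12 + 0))*7 = (-28 + 12)*7 = -16*7 = -112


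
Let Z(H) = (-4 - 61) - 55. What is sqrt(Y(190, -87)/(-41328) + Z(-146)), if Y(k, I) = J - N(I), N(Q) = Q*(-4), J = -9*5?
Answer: 13*I*sqrt(8421441)/3444 ≈ 10.954*I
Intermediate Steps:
J = -45
Z(H) = -120 (Z(H) = -65 - 55 = -120)
N(Q) = -4*Q
Y(k, I) = -45 + 4*I (Y(k, I) = -45 - (-4)*I = -45 + 4*I)
sqrt(Y(190, -87)/(-41328) + Z(-146)) = sqrt((-45 + 4*(-87))/(-41328) - 120) = sqrt((-45 - 348)*(-1/41328) - 120) = sqrt(-393*(-1/41328) - 120) = sqrt(131/13776 - 120) = sqrt(-1652989/13776) = 13*I*sqrt(8421441)/3444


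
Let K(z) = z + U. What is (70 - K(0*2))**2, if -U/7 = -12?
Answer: 196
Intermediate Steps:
U = 84 (U = -7*(-12) = 84)
K(z) = 84 + z (K(z) = z + 84 = 84 + z)
(70 - K(0*2))**2 = (70 - (84 + 0*2))**2 = (70 - (84 + 0))**2 = (70 - 1*84)**2 = (70 - 84)**2 = (-14)**2 = 196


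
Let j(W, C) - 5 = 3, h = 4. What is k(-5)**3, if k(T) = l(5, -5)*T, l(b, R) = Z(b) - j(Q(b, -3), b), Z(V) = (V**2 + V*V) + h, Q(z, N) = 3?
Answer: -12167000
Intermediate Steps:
j(W, C) = 8 (j(W, C) = 5 + 3 = 8)
Z(V) = 4 + 2*V**2 (Z(V) = (V**2 + V*V) + 4 = (V**2 + V**2) + 4 = 2*V**2 + 4 = 4 + 2*V**2)
l(b, R) = -4 + 2*b**2 (l(b, R) = (4 + 2*b**2) - 1*8 = (4 + 2*b**2) - 8 = -4 + 2*b**2)
k(T) = 46*T (k(T) = (-4 + 2*5**2)*T = (-4 + 2*25)*T = (-4 + 50)*T = 46*T)
k(-5)**3 = (46*(-5))**3 = (-230)**3 = -12167000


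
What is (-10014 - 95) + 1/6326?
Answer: -63949533/6326 ≈ -10109.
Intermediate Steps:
(-10014 - 95) + 1/6326 = -10109 + 1/6326 = -63949533/6326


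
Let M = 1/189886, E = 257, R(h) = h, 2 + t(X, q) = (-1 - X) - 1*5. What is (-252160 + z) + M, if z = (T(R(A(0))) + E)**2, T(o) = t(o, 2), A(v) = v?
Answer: -36108531873/189886 ≈ -1.9016e+5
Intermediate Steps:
t(X, q) = -8 - X (t(X, q) = -2 + ((-1 - X) - 1*5) = -2 + ((-1 - X) - 5) = -2 + (-6 - X) = -8 - X)
T(o) = -8 - o
M = 1/189886 ≈ 5.2663e-6
z = 62001 (z = ((-8 - 1*0) + 257)**2 = ((-8 + 0) + 257)**2 = (-8 + 257)**2 = 249**2 = 62001)
(-252160 + z) + M = (-252160 + 62001) + 1/189886 = -190159 + 1/189886 = -36108531873/189886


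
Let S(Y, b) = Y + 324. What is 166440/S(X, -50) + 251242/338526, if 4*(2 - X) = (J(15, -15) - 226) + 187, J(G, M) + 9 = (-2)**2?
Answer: 28214467997/57041631 ≈ 494.63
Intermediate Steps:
J(G, M) = -5 (J(G, M) = -9 + (-2)**2 = -9 + 4 = -5)
X = 13 (X = 2 - ((-5 - 226) + 187)/4 = 2 - (-231 + 187)/4 = 2 - 1/4*(-44) = 2 + 11 = 13)
S(Y, b) = 324 + Y
166440/S(X, -50) + 251242/338526 = 166440/(324 + 13) + 251242/338526 = 166440/337 + 251242*(1/338526) = 166440*(1/337) + 125621/169263 = 166440/337 + 125621/169263 = 28214467997/57041631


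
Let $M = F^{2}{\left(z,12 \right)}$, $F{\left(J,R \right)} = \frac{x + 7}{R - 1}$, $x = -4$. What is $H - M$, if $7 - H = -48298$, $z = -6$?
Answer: $\frac{5844896}{121} \approx 48305.0$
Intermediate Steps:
$F{\left(J,R \right)} = \frac{3}{-1 + R}$ ($F{\left(J,R \right)} = \frac{-4 + 7}{R - 1} = \frac{3}{-1 + R}$)
$M = \frac{9}{121}$ ($M = \left(\frac{3}{-1 + 12}\right)^{2} = \left(\frac{3}{11}\right)^{2} = \frac{9}{121} \approx 0.07438$)
$H = 48305$ ($H = 7 - -48298 = 7 + 48298 = 48305$)
$H - M = 48305 - \frac{9}{121} = \frac{5844896}{121}$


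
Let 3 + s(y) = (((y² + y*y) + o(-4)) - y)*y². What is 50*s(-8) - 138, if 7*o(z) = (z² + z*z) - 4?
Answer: 447712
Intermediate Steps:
o(z) = -4/7 + 2*z²/7 (o(z) = ((z² + z*z) - 4)/7 = ((z² + z²) - 4)/7 = (2*z² - 4)/7 = (-4 + 2*z²)/7 = -4/7 + 2*z²/7)
s(y) = -3 + y²*(4 - y + 2*y²) (s(y) = -3 + (((y² + y*y) + (-4/7 + (2/7)*(-4)²)) - y)*y² = -3 + (((y² + y²) + (-4/7 + (2/7)*16)) - y)*y² = -3 + ((2*y² + (-4/7 + 32/7)) - y)*y² = -3 + ((2*y² + 4) - y)*y² = -3 + ((4 + 2*y²) - y)*y² = -3 + (4 - y + 2*y²)*y² = -3 + y²*(4 - y + 2*y²))
50*s(-8) - 138 = 50*(-3 - 1*(-8)³ + 2*(-8)⁴ + 4*(-8)²) - 138 = 50*(-3 - 1*(-512) + 2*4096 + 4*64) - 138 = 50*(-3 + 512 + 8192 + 256) - 138 = 50*8957 - 138 = 447850 - 138 = 447712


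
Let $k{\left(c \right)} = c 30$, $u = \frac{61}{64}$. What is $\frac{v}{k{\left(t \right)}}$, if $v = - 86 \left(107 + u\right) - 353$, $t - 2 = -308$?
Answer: $\frac{308383}{293760} \approx 1.0498$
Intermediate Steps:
$u = \frac{61}{64}$ ($u = 61 \cdot \frac{1}{64} = \frac{61}{64} \approx 0.95313$)
$t = -306$ ($t = 2 - 308 = -306$)
$k{\left(c \right)} = 30 c$
$v = - \frac{308383}{32}$ ($v = - 86 \left(107 + \frac{61}{64}\right) - 353 = \left(-86\right) \frac{6909}{64} - 353 = - \frac{297087}{32} - 353 = - \frac{308383}{32} \approx -9637.0$)
$\frac{v}{k{\left(t \right)}} = - \frac{308383}{32 \cdot 30 \left(-306\right)} = - \frac{308383}{32 \left(-9180\right)} = \left(- \frac{308383}{32}\right) \left(- \frac{1}{9180}\right) = \frac{308383}{293760}$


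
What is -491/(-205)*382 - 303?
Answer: 125447/205 ≈ 611.94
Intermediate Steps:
-491/(-205)*382 - 303 = -491*(-1/205)*382 - 303 = (491/205)*382 - 303 = 187562/205 - 303 = 125447/205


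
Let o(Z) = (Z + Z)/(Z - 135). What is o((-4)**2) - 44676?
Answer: -5316476/119 ≈ -44676.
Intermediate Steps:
o(Z) = 2*Z/(-135 + Z) (o(Z) = (2*Z)/(-135 + Z) = 2*Z/(-135 + Z))
o((-4)**2) - 44676 = 2*(-4)**2/(-135 + (-4)**2) - 44676 = 2*16/(-135 + 16) - 44676 = 2*16/(-119) - 44676 = 2*16*(-1/119) - 44676 = -32/119 - 44676 = -5316476/119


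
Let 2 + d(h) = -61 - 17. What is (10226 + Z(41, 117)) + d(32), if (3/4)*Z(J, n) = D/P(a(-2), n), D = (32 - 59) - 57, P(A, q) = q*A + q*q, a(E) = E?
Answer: 136514318/13455 ≈ 10146.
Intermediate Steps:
P(A, q) = q² + A*q (P(A, q) = A*q + q² = q² + A*q)
D = -84 (D = -27 - 57 = -84)
Z(J, n) = -112/(n*(-2 + n)) (Z(J, n) = 4*(-84*1/(n*(-2 + n)))/3 = 4*(-84/(n*(-2 + n)))/3 = -112/(n*(-2 + n)))
d(h) = -80 (d(h) = -2 + (-61 - 17) = -2 - 78 = -80)
(10226 + Z(41, 117)) + d(32) = (10226 - 112/(117*(-2 + 117))) - 80 = (10226 - 112*1/117/115) - 80 = (10226 - 112*1/117*1/115) - 80 = (10226 - 112/13455) - 80 = 137590718/13455 - 80 = 136514318/13455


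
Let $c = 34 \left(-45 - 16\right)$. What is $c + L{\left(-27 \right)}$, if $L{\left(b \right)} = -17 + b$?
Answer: $-2118$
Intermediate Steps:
$c = -2074$ ($c = 34 \left(-61\right) = -2074$)
$c + L{\left(-27 \right)} = -2074 - 44 = -2118$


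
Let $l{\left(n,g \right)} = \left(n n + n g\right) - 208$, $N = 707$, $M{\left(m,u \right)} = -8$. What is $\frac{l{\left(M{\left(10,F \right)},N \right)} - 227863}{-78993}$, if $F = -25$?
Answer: $\frac{233663}{78993} \approx 2.958$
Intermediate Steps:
$l{\left(n,g \right)} = -208 + n^{2} + g n$ ($l{\left(n,g \right)} = \left(n^{2} + g n\right) - 208 = -208 + n^{2} + g n$)
$\frac{l{\left(M{\left(10,F \right)},N \right)} - 227863}{-78993} = \frac{\left(-208 + \left(-8\right)^{2} + 707 \left(-8\right)\right) - 227863}{-78993} = \left(\left(-208 + 64 - 5656\right) - 227863\right) \left(- \frac{1}{78993}\right) = \left(-5800 - 227863\right) \left(- \frac{1}{78993}\right) = \left(-233663\right) \left(- \frac{1}{78993}\right) = \frac{233663}{78993}$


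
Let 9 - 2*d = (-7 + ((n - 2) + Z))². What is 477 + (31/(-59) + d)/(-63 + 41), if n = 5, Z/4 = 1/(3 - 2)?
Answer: 1237823/2596 ≈ 476.82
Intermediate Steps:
Z = 4 (Z = 4/(3 - 2) = 4/1 = 4*1 = 4)
d = 9/2 (d = 9/2 - (-7 + ((5 - 2) + 4))²/2 = 9/2 - (-7 + (3 + 4))²/2 = 9/2 - (-7 + 7)²/2 = 9/2 - ½*0² = 9/2 - ½*0 = 9/2 + 0 = 9/2 ≈ 4.5000)
477 + (31/(-59) + d)/(-63 + 41) = 477 + (31/(-59) + 9/2)/(-63 + 41) = 477 + (31*(-1/59) + 9/2)/(-22) = 477 + (-31/59 + 9/2)*(-1/22) = 477 + (469/118)*(-1/22) = 477 - 469/2596 = 1237823/2596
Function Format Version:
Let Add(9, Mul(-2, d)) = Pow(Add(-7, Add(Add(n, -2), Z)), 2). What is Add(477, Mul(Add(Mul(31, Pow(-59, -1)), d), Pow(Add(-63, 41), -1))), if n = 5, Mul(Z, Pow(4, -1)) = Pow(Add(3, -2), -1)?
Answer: Rational(1237823, 2596) ≈ 476.82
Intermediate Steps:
Z = 4 (Z = Mul(4, Pow(Add(3, -2), -1)) = Mul(4, Pow(1, -1)) = Mul(4, 1) = 4)
d = Rational(9, 2) (d = Add(Rational(9, 2), Mul(Rational(-1, 2), Pow(Add(-7, Add(Add(5, -2), 4)), 2))) = Add(Rational(9, 2), Mul(Rational(-1, 2), Pow(Add(-7, Add(3, 4)), 2))) = Add(Rational(9, 2), Mul(Rational(-1, 2), Pow(Add(-7, 7), 2))) = Add(Rational(9, 2), Mul(Rational(-1, 2), Pow(0, 2))) = Add(Rational(9, 2), Mul(Rational(-1, 2), 0)) = Add(Rational(9, 2), 0) = Rational(9, 2) ≈ 4.5000)
Add(477, Mul(Add(Mul(31, Pow(-59, -1)), d), Pow(Add(-63, 41), -1))) = Add(477, Mul(Add(Mul(31, Pow(-59, -1)), Rational(9, 2)), Pow(Add(-63, 41), -1))) = Add(477, Mul(Add(Mul(31, Rational(-1, 59)), Rational(9, 2)), Pow(-22, -1))) = Add(477, Mul(Add(Rational(-31, 59), Rational(9, 2)), Rational(-1, 22))) = Add(477, Mul(Rational(469, 118), Rational(-1, 22))) = Add(477, Rational(-469, 2596)) = Rational(1237823, 2596)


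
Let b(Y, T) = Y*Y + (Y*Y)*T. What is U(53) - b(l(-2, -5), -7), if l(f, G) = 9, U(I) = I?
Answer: 539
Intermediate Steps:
b(Y, T) = Y**2 + T*Y**2 (b(Y, T) = Y**2 + Y**2*T = Y**2 + T*Y**2)
U(53) - b(l(-2, -5), -7) = 53 - 9**2*(1 - 7) = 53 - 81*(-6) = 53 - 1*(-486) = 53 + 486 = 539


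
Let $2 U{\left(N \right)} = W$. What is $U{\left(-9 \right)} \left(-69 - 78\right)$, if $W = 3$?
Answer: $- \frac{441}{2} \approx -220.5$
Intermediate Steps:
$U{\left(N \right)} = \frac{3}{2}$ ($U{\left(N \right)} = \frac{1}{2} \cdot 3 = \frac{3}{2}$)
$U{\left(-9 \right)} \left(-69 - 78\right) = \frac{3 \left(-69 - 78\right)}{2} = \frac{3}{2} \left(-147\right) = - \frac{441}{2}$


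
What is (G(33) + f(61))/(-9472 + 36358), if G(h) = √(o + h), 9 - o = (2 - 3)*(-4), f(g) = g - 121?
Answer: -10/4481 + √38/26886 ≈ -0.0020024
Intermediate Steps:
f(g) = -121 + g
o = 5 (o = 9 - (2 - 3)*(-4) = 9 - (-1)*(-4) = 9 - 1*4 = 9 - 4 = 5)
G(h) = √(5 + h)
(G(33) + f(61))/(-9472 + 36358) = (√(5 + 33) + (-121 + 61))/(-9472 + 36358) = (√38 - 60)/26886 = (-60 + √38)*(1/26886) = -10/4481 + √38/26886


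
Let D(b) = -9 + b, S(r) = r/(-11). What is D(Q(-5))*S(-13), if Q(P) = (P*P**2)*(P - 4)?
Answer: 14508/11 ≈ 1318.9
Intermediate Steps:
S(r) = -r/11 (S(r) = r*(-1/11) = -r/11)
Q(P) = P**3*(-4 + P)
D(Q(-5))*S(-13) = (-9 + (-5)**3*(-4 - 5))*(-1/11*(-13)) = (-9 - 125*(-9))*(13/11) = (-9 + 1125)*(13/11) = 1116*(13/11) = 14508/11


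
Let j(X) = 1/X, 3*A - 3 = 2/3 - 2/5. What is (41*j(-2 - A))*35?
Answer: -64575/139 ≈ -464.57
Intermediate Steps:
A = 49/45 (A = 1 + (2/3 - 2/5)/3 = 1 + (2*(⅓) - 2*⅕)/3 = 1 + (⅔ - ⅖)/3 = 1 + (⅓)*(4/15) = 1 + 4/45 = 49/45 ≈ 1.0889)
(41*j(-2 - A))*35 = (41/(-2 - 1*49/45))*35 = (41/(-2 - 49/45))*35 = (41/(-139/45))*35 = (41*(-45/139))*35 = -1845/139*35 = -64575/139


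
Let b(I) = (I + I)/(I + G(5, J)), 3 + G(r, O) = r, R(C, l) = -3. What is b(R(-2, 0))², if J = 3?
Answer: 36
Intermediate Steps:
G(r, O) = -3 + r
b(I) = 2*I/(2 + I) (b(I) = (I + I)/(I + (-3 + 5)) = (2*I)/(I + 2) = (2*I)/(2 + I) = 2*I/(2 + I))
b(R(-2, 0))² = (2*(-3)/(2 - 3))² = (2*(-3)/(-1))² = (2*(-3)*(-1))² = 6² = 36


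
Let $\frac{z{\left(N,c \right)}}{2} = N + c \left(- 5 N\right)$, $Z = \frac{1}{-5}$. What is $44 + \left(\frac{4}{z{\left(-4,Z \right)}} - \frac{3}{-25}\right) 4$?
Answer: $\frac{1087}{25} \approx 43.48$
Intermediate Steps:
$Z = - \frac{1}{5} \approx -0.2$
$z{\left(N,c \right)} = 2 N - 10 N c$ ($z{\left(N,c \right)} = 2 \left(N + c \left(- 5 N\right)\right) = 2 \left(N - 5 N c\right) = 2 N - 10 N c$)
$44 + \left(\frac{4}{z{\left(-4,Z \right)}} - \frac{3}{-25}\right) 4 = 44 + \left(\frac{4}{2 \left(-4\right) \left(1 - -1\right)} - \frac{3}{-25}\right) 4 = 44 + \left(\frac{4}{2 \left(-4\right) \left(1 + 1\right)} - - \frac{3}{25}\right) 4 = 44 + \left(\frac{4}{2 \left(-4\right) 2} + \frac{3}{25}\right) 4 = 44 + \left(\frac{4}{-16} + \frac{3}{25}\right) 4 = 44 + \left(4 \left(- \frac{1}{16}\right) + \frac{3}{25}\right) 4 = 44 + \left(- \frac{1}{4} + \frac{3}{25}\right) 4 = 44 - \frac{13}{25} = \frac{1087}{25}$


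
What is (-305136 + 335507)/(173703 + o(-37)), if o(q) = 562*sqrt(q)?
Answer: 5275533813/30184418437 - 17068502*I*sqrt(37)/30184418437 ≈ 0.17478 - 0.0034396*I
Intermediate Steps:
(-305136 + 335507)/(173703 + o(-37)) = (-305136 + 335507)/(173703 + 562*sqrt(-37)) = 30371/(173703 + 562*(I*sqrt(37))) = 30371/(173703 + 562*I*sqrt(37))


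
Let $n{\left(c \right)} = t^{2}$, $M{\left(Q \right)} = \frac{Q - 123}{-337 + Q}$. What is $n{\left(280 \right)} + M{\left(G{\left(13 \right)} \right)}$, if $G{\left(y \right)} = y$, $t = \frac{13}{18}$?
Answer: $\frac{31}{36} \approx 0.86111$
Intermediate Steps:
$t = \frac{13}{18}$ ($t = 13 \cdot \frac{1}{18} = \frac{13}{18} \approx 0.72222$)
$M{\left(Q \right)} = \frac{-123 + Q}{-337 + Q}$
$n{\left(c \right)} = \frac{169}{324}$ ($n{\left(c \right)} = \left(\frac{13}{18}\right)^{2} = \frac{169}{324}$)
$n{\left(280 \right)} + M{\left(G{\left(13 \right)} \right)} = \frac{169}{324} + \frac{-123 + 13}{-337 + 13} = \frac{169}{324} + \frac{1}{-324} \left(-110\right) = \frac{169}{324} - - \frac{55}{162} = \frac{169}{324} + \frac{55}{162} = \frac{31}{36}$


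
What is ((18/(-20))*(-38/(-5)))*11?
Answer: -1881/25 ≈ -75.240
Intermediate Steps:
((18/(-20))*(-38/(-5)))*11 = ((18*(-1/20))*(-38*(-⅕)))*11 = -9/10*38/5*11 = -171/25*11 = -1881/25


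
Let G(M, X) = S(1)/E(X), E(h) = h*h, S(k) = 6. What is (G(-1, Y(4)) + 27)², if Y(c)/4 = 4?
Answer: 11964681/16384 ≈ 730.27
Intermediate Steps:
Y(c) = 16 (Y(c) = 4*4 = 16)
E(h) = h²
G(M, X) = 6/X² (G(M, X) = 6/(X²) = 6/X²)
(G(-1, Y(4)) + 27)² = (6/16² + 27)² = (6*(1/256) + 27)² = (3/128 + 27)² = (3459/128)² = 11964681/16384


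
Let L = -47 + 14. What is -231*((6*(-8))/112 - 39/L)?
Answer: -174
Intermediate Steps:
L = -33
-231*((6*(-8))/112 - 39/L) = -231*((6*(-8))/112 - 39/(-33)) = -231*(-48*1/112 - 39*(-1/33)) = -231*(-3/7 + 13/11) = -231*58/77 = -174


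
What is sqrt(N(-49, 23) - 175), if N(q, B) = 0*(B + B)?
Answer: 5*I*sqrt(7) ≈ 13.229*I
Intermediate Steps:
N(q, B) = 0 (N(q, B) = 0*(2*B) = 0)
sqrt(N(-49, 23) - 175) = sqrt(0 - 175) = sqrt(-175) = 5*I*sqrt(7)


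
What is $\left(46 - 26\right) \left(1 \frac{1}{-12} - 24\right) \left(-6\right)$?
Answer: $2890$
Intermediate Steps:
$\left(46 - 26\right) \left(1 \frac{1}{-12} - 24\right) \left(-6\right) = 20 \left(1 \left(- \frac{1}{12}\right) - 24\right) \left(-6\right) = 20 \left(- \frac{1}{12} - 24\right) \left(-6\right) = 20 \left(- \frac{289}{12}\right) \left(-6\right) = \left(- \frac{1445}{3}\right) \left(-6\right) = 2890$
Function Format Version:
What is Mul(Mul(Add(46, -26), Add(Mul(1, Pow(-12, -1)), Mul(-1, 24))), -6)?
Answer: 2890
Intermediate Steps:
Mul(Mul(Add(46, -26), Add(Mul(1, Pow(-12, -1)), Mul(-1, 24))), -6) = Mul(Mul(20, Add(Mul(1, Rational(-1, 12)), -24)), -6) = Mul(Mul(20, Add(Rational(-1, 12), -24)), -6) = Mul(Mul(20, Rational(-289, 12)), -6) = Mul(Rational(-1445, 3), -6) = 2890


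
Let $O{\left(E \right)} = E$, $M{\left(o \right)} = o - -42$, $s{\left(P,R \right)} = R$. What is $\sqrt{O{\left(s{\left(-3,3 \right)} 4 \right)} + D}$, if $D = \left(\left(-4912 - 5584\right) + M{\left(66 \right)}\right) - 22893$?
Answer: $i \sqrt{33269} \approx 182.4 i$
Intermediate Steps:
$M{\left(o \right)} = 42 + o$ ($M{\left(o \right)} = o + 42 = 42 + o$)
$D = -33281$ ($D = \left(\left(-4912 - 5584\right) + \left(42 + 66\right)\right) - 22893 = \left(-10496 + 108\right) - 22893 = -10388 - 22893 = -33281$)
$\sqrt{O{\left(s{\left(-3,3 \right)} 4 \right)} + D} = \sqrt{3 \cdot 4 - 33281} = \sqrt{12 - 33281} = \sqrt{-33269} = i \sqrt{33269}$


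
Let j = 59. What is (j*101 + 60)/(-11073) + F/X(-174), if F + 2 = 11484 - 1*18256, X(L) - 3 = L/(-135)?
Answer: -3376544257/2137089 ≈ -1580.0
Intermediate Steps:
X(L) = 3 - L/135 (X(L) = 3 + L/(-135) = 3 + L*(-1/135) = 3 - L/135)
F = -6774 (F = -2 + (11484 - 1*18256) = -2 + (11484 - 18256) = -2 - 6772 = -6774)
(j*101 + 60)/(-11073) + F/X(-174) = (59*101 + 60)/(-11073) - 6774/(3 - 1/135*(-174)) = (5959 + 60)*(-1/11073) - 6774/(3 + 58/45) = 6019*(-1/11073) - 6774/193/45 = -6019/11073 - 6774*45/193 = -6019/11073 - 304830/193 = -3376544257/2137089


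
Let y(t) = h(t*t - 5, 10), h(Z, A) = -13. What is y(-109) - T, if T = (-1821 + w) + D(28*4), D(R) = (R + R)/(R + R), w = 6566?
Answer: -4759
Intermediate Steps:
y(t) = -13
D(R) = 1 (D(R) = (2*R)/((2*R)) = (2*R)*(1/(2*R)) = 1)
T = 4746 (T = (-1821 + 6566) + 1 = 4745 + 1 = 4746)
y(-109) - T = -13 - 1*4746 = -13 - 4746 = -4759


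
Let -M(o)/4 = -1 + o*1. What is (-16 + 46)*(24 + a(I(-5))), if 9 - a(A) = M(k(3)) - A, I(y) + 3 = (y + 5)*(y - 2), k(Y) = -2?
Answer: 540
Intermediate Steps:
M(o) = 4 - 4*o (M(o) = -4*(-1 + o*1) = -4*(-1 + o) = 4 - 4*o)
I(y) = -3 + (-2 + y)*(5 + y) (I(y) = -3 + (y + 5)*(y - 2) = -3 + (5 + y)*(-2 + y) = -3 + (-2 + y)*(5 + y))
a(A) = -3 + A (a(A) = 9 - ((4 - 4*(-2)) - A) = 9 - ((4 + 8) - A) = 9 - (12 - A) = 9 + (-12 + A) = -3 + A)
(-16 + 46)*(24 + a(I(-5))) = (-16 + 46)*(24 + (-3 + (-13 + (-5)² + 3*(-5)))) = 30*(24 + (-3 + (-13 + 25 - 15))) = 30*(24 + (-3 - 3)) = 30*(24 - 6) = 30*18 = 540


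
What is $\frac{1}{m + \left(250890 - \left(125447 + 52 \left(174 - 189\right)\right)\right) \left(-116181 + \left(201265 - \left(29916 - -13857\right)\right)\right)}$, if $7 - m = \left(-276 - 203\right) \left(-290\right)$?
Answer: $\frac{1}{5214259450} \approx 1.9178 \cdot 10^{-10}$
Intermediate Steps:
$m = -138903$ ($m = 7 - \left(-276 - 203\right) \left(-290\right) = 7 - \left(-479\right) \left(-290\right) = 7 - 138910 = -138903$)
$\frac{1}{m + \left(250890 - \left(125447 + 52 \left(174 - 189\right)\right)\right) \left(-116181 + \left(201265 - \left(29916 - -13857\right)\right)\right)} = \frac{1}{-138903 + \left(250890 - \left(125447 + 52 \left(174 - 189\right)\right)\right) \left(-116181 + \left(201265 - \left(29916 - -13857\right)\right)\right)} = \frac{1}{-138903 + \left(250890 - \left(125447 + 52 \left(-15\right)\right)\right) \left(-116181 + \left(201265 - \left(29916 + 13857\right)\right)\right)} = \frac{1}{-138903 + \left(250890 - 124667\right) \left(-116181 + \left(201265 - 43773\right)\right)} = \frac{1}{-138903 + \left(250890 + \left(-125447 + 780\right)\right) \left(-116181 + \left(201265 - 43773\right)\right)} = \frac{1}{-138903 + \left(250890 - 124667\right) \left(-116181 + 157492\right)} = \frac{1}{-138903 + 126223 \cdot 41311} = \frac{1}{-138903 + 5214398353} = \frac{1}{5214259450}$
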